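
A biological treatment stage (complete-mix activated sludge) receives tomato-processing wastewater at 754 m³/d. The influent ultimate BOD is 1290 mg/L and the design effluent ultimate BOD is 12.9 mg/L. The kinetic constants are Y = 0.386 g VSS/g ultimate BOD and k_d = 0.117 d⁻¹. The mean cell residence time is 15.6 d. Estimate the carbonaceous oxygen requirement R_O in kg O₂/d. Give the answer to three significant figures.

R_O ≈ 776 kg O₂/d

Observed yield with endogenous decay: Y_obs = Y / (1 + k_d·θ_c) = 0.386 / (1 + 0.117 × 15.6) = 0.386 / 2.825 = 0.1366 g VSS/g ultimate BOD.
Q·(S₀ − S) = 754 × (1290 − 12.9) × 10⁻³ = 962.9 kg/d removed.
Biomass synthesised: P_X = Y_obs × 962.9 = 131.6 kg VSS/d.
Carbonaceous O₂ demand = substrate oxidised − cell-mass equivalent = 962.9 − 1.42 × 131.6 = 776.1 kg O₂/d.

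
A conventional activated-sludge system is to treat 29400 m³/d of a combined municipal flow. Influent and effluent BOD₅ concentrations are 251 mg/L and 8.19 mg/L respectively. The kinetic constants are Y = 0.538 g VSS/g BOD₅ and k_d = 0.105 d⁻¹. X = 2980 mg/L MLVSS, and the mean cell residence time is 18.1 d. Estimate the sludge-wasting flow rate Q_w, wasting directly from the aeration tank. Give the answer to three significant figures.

Q_w ≈ 444 m³/d

Rearranging the biomass balance for a CMAS with decay, V = Y·Q·ΔS·θ_c / [X·(1+k_d θ_c)] = 0.538 × 29400 × (251 − 8.19) × 18.1 / [2980 × (1 + 0.105 × 18.1)] = 6.95×10^7 / 8643 = 8042 m³.
For wasting at MLVSS concentration, Q_w = V/θ_c = 8042/18.1 = 444.3 m³/d.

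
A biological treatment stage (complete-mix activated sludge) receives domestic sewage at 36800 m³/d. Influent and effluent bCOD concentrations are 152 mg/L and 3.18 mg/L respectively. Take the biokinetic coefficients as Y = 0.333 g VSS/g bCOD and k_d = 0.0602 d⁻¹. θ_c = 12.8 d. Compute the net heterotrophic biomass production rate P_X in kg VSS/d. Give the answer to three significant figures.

P_X ≈ 1030 kg VSS/d

Observed yield with endogenous decay: Y_obs = Y / (1 + k_d·θ_c) = 0.333 / (1 + 0.0602 × 12.8) = 0.333 / 1.771 = 0.1881 g VSS/g bCOD.
Substrate removed = Q·(S₀ − S) = 36800 m³/d × (152 − 3.18) g/m³ = 5.48×10^6 g/d = 5477 kg/d.
P_X = Y_obs · Q(S₀ − S) = 0.1881 × 5477 = 1030 kg VSS/d.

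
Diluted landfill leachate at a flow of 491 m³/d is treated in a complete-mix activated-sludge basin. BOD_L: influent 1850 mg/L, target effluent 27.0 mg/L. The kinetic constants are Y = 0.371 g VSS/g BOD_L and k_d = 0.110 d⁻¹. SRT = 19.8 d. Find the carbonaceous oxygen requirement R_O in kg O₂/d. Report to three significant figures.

The observed yield is Y_obs = Y/(1 + k_d·θ_c) = 0.371 / (1 + 0.110 × 19.8) = 0.371 / 3.178 = 0.1167 g VSS per g BOD_L removed.
Substrate removed = Q·(S₀ − S) = 491 m³/d × (1850 − 27.0) g/m³ = 8.95×10^5 g/d = 895.1 kg/d.
Net sludge production P_X = 0.1167 × 895.1 = 104.5 kg VSS/d.
Carbonaceous O₂ demand = substrate oxidised − cell-mass equivalent = 895.1 − 1.42 × 104.5 = 746.7 kg O₂/d.

R_O ≈ 747 kg O₂/d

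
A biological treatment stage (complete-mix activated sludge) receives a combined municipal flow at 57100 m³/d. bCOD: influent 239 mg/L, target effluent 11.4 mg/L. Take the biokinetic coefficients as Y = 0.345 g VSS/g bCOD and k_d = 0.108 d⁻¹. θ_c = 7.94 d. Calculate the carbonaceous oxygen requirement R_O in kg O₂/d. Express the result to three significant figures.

The observed yield is Y_obs = Y/(1 + k_d·θ_c) = 0.345 / (1 + 0.108 × 7.94) = 0.345 / 1.858 = 0.1857 g VSS per g bCOD removed.
Mass of bCOD removed per day: Q(S₀ − S) = 57100 × 227.6 g/m³ = 12996 kg/d.
P_X = Y_obs·Q·(S₀ − S) = 0.1857 × 12996 = 2414 kg VSS/d.
R_O = Q·ΔS − 1.42 P_X = 12996 − 3428 = 9568 kg O₂/d.

R_O ≈ 9570 kg O₂/d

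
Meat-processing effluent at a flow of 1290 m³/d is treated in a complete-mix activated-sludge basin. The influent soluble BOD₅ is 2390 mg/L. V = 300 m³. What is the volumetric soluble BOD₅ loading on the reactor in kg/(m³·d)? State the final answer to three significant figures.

L_v ≈ 10.3 kg soluble BOD₅/(m³·d)

Applied soluble BOD₅ load per unit volume = Q·S₀/V = (1290 × 2390/1000)/300.0 = 10.28 kg soluble BOD₅·m⁻³·d⁻¹.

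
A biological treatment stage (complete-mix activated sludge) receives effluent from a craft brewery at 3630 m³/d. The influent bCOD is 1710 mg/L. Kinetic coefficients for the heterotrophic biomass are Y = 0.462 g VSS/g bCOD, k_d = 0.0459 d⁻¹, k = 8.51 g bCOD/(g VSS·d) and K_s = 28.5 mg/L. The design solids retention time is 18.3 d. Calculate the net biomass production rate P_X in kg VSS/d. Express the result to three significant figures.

From the Monod/SRT balance for a CMAS, S = K_s·(1+k_d θ_c)/[θ_c·(Y k − k_d) − 1] = 28.5 × (1 + 0.0459 × 18.3) / [18.3 × (0.462 × 8.51 − 0.0459) − 1] = 52.44 / 70.11 = 0.7480 mg/L.
Observed yield with endogenous decay: Y_obs = Y / (1 + k_d·θ_c) = 0.462 / (1 + 0.0459 × 18.3) = 0.462 / 1.840 = 0.2511 g VSS/g bCOD.
Mass of bCOD removed per day: Q(S₀ − S) = 3630 × 1709 g/m³ = 6205 kg/d.
P_X = Y_obs · Q(S₀ − S) = 0.2511 × 6205 = 1558 kg VSS/d.

P_X ≈ 1560 kg VSS/d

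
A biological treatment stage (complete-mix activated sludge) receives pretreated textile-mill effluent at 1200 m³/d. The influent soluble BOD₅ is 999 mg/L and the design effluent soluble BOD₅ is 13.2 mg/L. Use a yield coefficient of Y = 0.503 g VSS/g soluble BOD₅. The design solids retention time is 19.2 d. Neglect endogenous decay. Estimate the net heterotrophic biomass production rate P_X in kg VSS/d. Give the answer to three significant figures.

No decay correction is needed, so Y_obs = Y = 0.503.
Q·(S₀ − S) = 1200 × (999 − 13.2) × 10⁻³ = 1183 kg/d removed.
So the net sludge growth is P_X = 0.5030 × 1183 = 595.0 kg VSS/d.

P_X ≈ 595 kg VSS/d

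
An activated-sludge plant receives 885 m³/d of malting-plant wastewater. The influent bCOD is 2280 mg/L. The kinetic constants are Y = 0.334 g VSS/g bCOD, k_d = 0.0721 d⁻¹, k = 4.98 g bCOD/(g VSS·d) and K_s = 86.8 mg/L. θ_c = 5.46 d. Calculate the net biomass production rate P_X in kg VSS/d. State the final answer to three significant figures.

P_X ≈ 480 kg VSS/d

From the Monod/SRT balance for a CMAS, S = K_s·(1+k_d θ_c)/[θ_c·(Y k − k_d) − 1] = 86.8 × (1 + 0.0721 × 5.46) / [5.46 × (0.334 × 4.98 − 0.0721) − 1] = 121.0 / 7.688 = 15.73 mg/L.
Observed yield with endogenous decay: Y_obs = Y / (1 + k_d·θ_c) = 0.334 / (1 + 0.0721 × 5.46) = 0.334 / 1.394 = 0.2397 g VSS/g bCOD.
Q·(S₀ − S) = 885 × (2280 − 15.7) × 10⁻³ = 2004 kg/d removed.
So the net sludge growth is P_X = 0.2397 × 2004 = 480.2 kg VSS/d.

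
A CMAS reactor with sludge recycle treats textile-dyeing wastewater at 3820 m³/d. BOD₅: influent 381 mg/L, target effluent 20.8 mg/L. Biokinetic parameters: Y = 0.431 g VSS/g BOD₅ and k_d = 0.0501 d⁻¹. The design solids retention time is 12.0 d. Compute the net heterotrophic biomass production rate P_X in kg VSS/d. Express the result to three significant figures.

Correct the yield for decay: Y_obs = Y/(1 + k_d θ_c) = 0.431 / (1 + 0.0501 × 12.0) = 0.431 / 1.601 = 0.2692.
Q·(S₀ − S) = 3820 × (381 − 20.8) × 10⁻³ = 1376 kg/d removed.
Net biomass production P_X = Y_obs × Q·(S₀ − S) = 0.2692 × 1376 = 370.4 kg VSS/d.

P_X ≈ 370 kg VSS/d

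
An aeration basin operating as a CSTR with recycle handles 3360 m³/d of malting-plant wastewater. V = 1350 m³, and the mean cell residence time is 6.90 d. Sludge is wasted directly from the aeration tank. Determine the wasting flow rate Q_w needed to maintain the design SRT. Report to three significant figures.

Q_w ≈ 196 m³/d

For wasting at MLVSS concentration, Q_w = V/θ_c = 1350/6.90 = 195.7 m³/d.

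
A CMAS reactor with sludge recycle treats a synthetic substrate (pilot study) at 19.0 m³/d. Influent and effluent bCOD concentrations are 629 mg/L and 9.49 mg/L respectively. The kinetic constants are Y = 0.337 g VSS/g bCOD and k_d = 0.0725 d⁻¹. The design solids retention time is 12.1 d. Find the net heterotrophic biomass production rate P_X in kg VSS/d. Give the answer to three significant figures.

The observed yield is Y_obs = Y/(1 + k_d·θ_c) = 0.337 / (1 + 0.0725 × 12.1) = 0.337 / 1.877 = 0.1795 g VSS per g bCOD removed.
Q·(S₀ − S) = 19.0 × (629 − 9.49) × 10⁻³ = 11.77 kg/d removed.
So the net sludge growth is P_X = 0.1795 × 11.77 = 2.113 kg VSS/d.

P_X ≈ 2.11 kg VSS/d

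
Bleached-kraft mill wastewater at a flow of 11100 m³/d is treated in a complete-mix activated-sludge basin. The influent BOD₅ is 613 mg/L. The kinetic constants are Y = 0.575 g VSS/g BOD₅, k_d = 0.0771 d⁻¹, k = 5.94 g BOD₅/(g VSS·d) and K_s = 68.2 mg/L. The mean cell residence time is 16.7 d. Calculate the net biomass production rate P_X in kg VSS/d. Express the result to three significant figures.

P_X ≈ 1700 kg VSS/d

From the Monod/SRT balance for a CMAS, S = K_s·(1+k_d θ_c)/[θ_c·(Y k − k_d) − 1] = 68.2 × (1 + 0.0771 × 16.7) / [16.7 × (0.575 × 5.94 − 0.0771) − 1] = 156.0 / 54.75 = 2.849 mg/L.
Y_obs = Y / (1 + k_d θ_c) = 0.575 / (1 + 0.0771 × 16.7) = 0.575 / 2.288 = 0.2514.
Substrate removed = Q·(S₀ − S) = 11100 m³/d × (613 − 2.85) g/m³ = 6.77×10^6 g/d = 6773 kg/d.
So the net sludge growth is P_X = 0.2514 × 6773 = 1702 kg VSS/d.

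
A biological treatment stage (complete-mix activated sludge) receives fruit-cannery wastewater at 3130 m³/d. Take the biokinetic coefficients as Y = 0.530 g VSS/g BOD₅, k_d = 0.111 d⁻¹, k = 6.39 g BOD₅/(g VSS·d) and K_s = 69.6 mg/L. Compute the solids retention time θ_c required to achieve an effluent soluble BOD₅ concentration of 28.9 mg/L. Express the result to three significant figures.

θ_c ≈ 1.13 d

From 1/θ_c = Y·k·S/(K_s + S) − k_d: Y·k·S/(K_s+S) = 0.530 × 6.39 × 28.9 / (69.6 + 28.9) = 0.9937 d⁻¹.
Then 1/θ_c = μ − k_d = 0.9937 − 0.111 = 0.8827 d⁻¹, giving θ_c = 1.133 d.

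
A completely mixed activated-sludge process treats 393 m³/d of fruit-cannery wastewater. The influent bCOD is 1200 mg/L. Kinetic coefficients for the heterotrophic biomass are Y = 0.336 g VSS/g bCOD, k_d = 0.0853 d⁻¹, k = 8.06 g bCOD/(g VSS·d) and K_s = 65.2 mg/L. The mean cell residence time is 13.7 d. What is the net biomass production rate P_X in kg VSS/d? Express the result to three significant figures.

P_X ≈ 72.8 kg VSS/d

From the Monod/SRT balance for a CMAS, S = K_s·(1+k_d θ_c)/[θ_c·(Y k − k_d) − 1] = 65.2 × (1 + 0.0853 × 13.7) / [13.7 × (0.336 × 8.06 − 0.0853) − 1] = 141.4 / 34.93 = 4.048 mg/L.
Y_obs = Y / (1 + k_d θ_c) = 0.336 / (1 + 0.0853 × 13.7) = 0.336 / 2.169 = 0.1549.
Q·(S₀ − S) = 393 × (1200 − 4.05) × 10⁻³ = 470.0 kg/d removed.
Net biomass production P_X = Y_obs × Q·(S₀ − S) = 0.1549 × 470.0 = 72.82 kg VSS/d.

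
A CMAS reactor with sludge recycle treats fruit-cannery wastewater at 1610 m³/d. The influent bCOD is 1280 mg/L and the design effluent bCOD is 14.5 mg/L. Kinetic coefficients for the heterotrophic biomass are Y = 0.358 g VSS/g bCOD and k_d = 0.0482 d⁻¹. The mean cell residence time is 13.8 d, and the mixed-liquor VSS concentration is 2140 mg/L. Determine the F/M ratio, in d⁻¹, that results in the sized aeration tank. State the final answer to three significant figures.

F/M ≈ 0.341 d⁻¹

From the SRT design equation V = Y Q (S₀−S) θ_c / [X (1 + k_d θ_c)] = 0.358 × 1610 × (1280 − 14.5) × 13.8 / [2140 × (1 + 0.0482 × 13.8)] = 1.01×10^7 / 3563 = 2825 m³.
F/M = Q·S₀ / (V·X) = 1610 × 1280 / (2825 × 2140) = 0.3409 g bCOD·(g VSS·d)⁻¹.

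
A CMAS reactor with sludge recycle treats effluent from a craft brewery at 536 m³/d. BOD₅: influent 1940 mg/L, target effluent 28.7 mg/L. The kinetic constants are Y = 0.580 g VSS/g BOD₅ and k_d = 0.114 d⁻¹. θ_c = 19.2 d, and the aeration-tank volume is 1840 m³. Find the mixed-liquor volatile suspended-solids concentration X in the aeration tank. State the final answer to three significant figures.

Solving the biomass balance for X: X = Y Q (S₀−S) θ_c / [V (1+k_d θ_c)] = 0.580 × 536 × (1940 − 28.7) × 19.2 / [1840 × (1 + 0.114 × 19.2)] = 1944 mg/L.

X ≈ 1940 mg/L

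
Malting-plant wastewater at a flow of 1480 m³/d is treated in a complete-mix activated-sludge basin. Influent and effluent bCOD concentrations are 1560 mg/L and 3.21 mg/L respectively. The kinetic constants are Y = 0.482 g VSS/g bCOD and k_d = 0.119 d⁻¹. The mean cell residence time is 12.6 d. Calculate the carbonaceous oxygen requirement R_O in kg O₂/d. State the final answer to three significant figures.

R_O ≈ 1670 kg O₂/d

Y_obs = Y / (1 + k_d θ_c) = 0.482 / (1 + 0.119 × 12.6) = 0.482 / 2.499 = 0.1928.
ΔS = 1560 − 3.21 = 1557 mg/L, so the substrate removal rate is 1480 × 1557/1000 = 2304 kg bCOD/d.
Net sludge production P_X = 0.1928 × 2304 = 444.3 kg VSS/d.
Carbonaceous O₂ demand = substrate oxidised − cell-mass equivalent = 2304 − 1.42 × 444.3 = 1673 kg O₂/d.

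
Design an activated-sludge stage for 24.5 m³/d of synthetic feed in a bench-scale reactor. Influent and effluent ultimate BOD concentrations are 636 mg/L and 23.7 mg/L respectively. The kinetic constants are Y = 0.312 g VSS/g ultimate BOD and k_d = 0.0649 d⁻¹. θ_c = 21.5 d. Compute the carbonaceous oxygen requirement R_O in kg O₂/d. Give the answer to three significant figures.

The observed yield is Y_obs = Y/(1 + k_d·θ_c) = 0.312 / (1 + 0.0649 × 21.5) = 0.312 / 2.395 = 0.1303 g VSS per g ultimate BOD removed.
Substrate removed = Q·(S₀ − S) = 24.5 m³/d × (636 − 23.7) g/m³ = 1.5×10^4 g/d = 15.00 kg/d.
Net sludge production P_X = 0.1303 × 15.00 = 1.954 kg VSS/d.
R_O = Q·(S₀ − S) − 1.42·P_X = 15.00 − 1.42 × 1.954 = 12.23 kg O₂/d.

R_O ≈ 12.2 kg O₂/d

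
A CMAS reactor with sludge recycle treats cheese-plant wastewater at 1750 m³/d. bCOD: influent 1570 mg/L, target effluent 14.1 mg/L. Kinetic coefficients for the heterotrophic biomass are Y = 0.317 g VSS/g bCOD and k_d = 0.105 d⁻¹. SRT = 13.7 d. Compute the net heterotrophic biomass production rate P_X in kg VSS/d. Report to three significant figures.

P_X ≈ 354 kg VSS/d

Observed yield with endogenous decay: Y_obs = Y / (1 + k_d·θ_c) = 0.317 / (1 + 0.105 × 13.7) = 0.317 / 2.438 = 0.1300 g VSS/g bCOD.
Substrate removed = Q·(S₀ − S) = 1750 m³/d × (1570 − 14.1) g/m³ = 2.72×10^6 g/d = 2723 kg/d.
Biomass produced: P_X = Y_obs·Q·ΔS = 0.1300 × 2723 ≈ 354.0 kg VSS/d.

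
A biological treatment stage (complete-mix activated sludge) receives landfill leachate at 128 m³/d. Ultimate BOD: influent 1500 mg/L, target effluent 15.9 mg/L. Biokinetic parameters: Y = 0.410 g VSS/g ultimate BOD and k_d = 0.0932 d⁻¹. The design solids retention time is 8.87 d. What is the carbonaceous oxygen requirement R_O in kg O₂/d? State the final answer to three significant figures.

R_O ≈ 129 kg O₂/d

Y_obs = Y / (1 + k_d θ_c) = 0.410 / (1 + 0.0932 × 8.87) = 0.410 / 1.827 = 0.2245.
Substrate removed = Q·(S₀ − S) = 128 m³/d × (1500 − 15.9) g/m³ = 1.9×10^5 g/d = 190.0 kg/d.
Net sludge production P_X = 0.2245 × 190.0 = 42.64 kg VSS/d.
R_O = Q·ΔS − 1.42 P_X = 190.0 − 60.55 = 129.4 kg O₂/d.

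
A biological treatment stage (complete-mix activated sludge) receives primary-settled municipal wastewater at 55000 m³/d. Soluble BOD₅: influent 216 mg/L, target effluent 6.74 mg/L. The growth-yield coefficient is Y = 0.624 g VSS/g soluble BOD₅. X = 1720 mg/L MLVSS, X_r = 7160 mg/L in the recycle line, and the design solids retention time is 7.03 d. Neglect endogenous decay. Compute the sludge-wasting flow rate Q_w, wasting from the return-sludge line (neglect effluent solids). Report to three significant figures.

Q_w ≈ 1000 m³/d

With k_d = 0 the design equation reduces to V = Y Q (S₀−S) θ_c / X = 0.624 × 55000 × (216 − 6.74) × 7.03 / 1720 = 29354 m³.
Q_w = (V·X)/(θ_c X_r) = 29354 × 1720 / (7.03 × 7160) = 1003 m³/d.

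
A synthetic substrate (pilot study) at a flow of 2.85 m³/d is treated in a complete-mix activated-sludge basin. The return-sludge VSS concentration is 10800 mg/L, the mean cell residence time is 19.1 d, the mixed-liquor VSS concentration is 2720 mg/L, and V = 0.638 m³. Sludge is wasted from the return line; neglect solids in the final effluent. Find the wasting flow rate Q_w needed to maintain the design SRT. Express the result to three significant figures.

Q_w ≈ 0.00841 m³/d

θ_c = V·X/(Q_w·X_r) when wasting from the recycle, so Q_w = V·X/(θ_c·X_r) = 0.6380 × 2720 / (19.1 × 10800) = 0.008413 m³/d.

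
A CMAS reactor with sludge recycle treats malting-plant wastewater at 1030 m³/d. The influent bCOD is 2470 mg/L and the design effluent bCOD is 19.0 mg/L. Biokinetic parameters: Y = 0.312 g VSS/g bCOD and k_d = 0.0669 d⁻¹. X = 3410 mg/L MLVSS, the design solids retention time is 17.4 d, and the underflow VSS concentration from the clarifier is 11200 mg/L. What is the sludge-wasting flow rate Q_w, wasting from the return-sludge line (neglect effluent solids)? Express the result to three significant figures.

From the SRT design equation V = Y Q (S₀−S) θ_c / [X (1 + k_d θ_c)] = 0.312 × 1030 × (2470 − 19.0) × 17.4 / [3410 × (1 + 0.0669 × 17.4)] = 1.37×10^7 / 7379 = 1857 m³.
θ_c = V·X/(Q_w·X_r) when wasting from the recycle, so Q_w = V·X/(θ_c·X_r) = 1857 × 3410 / (17.4 × 11200) = 32.50 m³/d.

Q_w ≈ 32.5 m³/d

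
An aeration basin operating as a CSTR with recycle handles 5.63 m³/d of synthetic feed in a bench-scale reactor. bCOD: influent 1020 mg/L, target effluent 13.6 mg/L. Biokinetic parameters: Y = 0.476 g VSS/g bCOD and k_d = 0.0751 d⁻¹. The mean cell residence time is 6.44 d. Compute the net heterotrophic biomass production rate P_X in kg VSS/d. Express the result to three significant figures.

Correct the yield for decay: Y_obs = Y/(1 + k_d θ_c) = 0.476 / (1 + 0.0751 × 6.44) = 0.476 / 1.484 = 0.3208.
Q·(S₀ − S) = 5.63 × (1020 − 13.6) × 10⁻³ = 5.666 kg/d removed.
So the net sludge growth is P_X = 0.3208 × 5.666 = 1.818 kg VSS/d.

P_X ≈ 1.82 kg VSS/d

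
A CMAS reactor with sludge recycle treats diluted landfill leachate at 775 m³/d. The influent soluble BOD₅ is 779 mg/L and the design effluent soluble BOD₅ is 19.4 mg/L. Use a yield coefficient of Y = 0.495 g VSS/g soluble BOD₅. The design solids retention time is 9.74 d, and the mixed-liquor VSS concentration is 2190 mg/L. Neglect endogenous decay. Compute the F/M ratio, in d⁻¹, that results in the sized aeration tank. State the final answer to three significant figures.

Biomass mass balance (decay neglected): V·X = Y·Q·(S₀ − S)·θ_c, so V = 0.495 × 775 × (779 − 19.4) × 9.74 / 2190 = 1296 m³.
F/M = applied load / biomass = Q·S₀/(V·X) = 775 × 779 / (1296 × 2190) = 0.2127 d⁻¹.

F/M ≈ 0.213 d⁻¹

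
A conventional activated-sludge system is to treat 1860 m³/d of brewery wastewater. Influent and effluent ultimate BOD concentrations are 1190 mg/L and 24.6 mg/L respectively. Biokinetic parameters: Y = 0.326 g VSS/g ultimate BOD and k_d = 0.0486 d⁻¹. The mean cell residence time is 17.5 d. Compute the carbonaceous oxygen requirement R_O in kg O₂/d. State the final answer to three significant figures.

R_O ≈ 1630 kg O₂/d

Y_obs = Y / (1 + k_d θ_c) = 0.326 / (1 + 0.0486 × 17.5) = 0.326 / 1.850 = 0.1762.
Substrate removed = Q·(S₀ − S) = 1860 m³/d × (1190 − 24.6) g/m³ = 2.17×10^6 g/d = 2168 kg/d.
Net sludge production P_X = 0.1762 × 2168 = 381.9 kg VSS/d.
R_O = Q·(S₀ − S) − 1.42·P_X = 2168 − 1.42 × 381.9 = 1625 kg O₂/d.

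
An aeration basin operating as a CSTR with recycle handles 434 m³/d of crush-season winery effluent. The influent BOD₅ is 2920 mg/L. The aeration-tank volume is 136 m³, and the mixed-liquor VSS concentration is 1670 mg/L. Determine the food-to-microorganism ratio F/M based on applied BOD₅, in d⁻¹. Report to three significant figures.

F/M = Q·S₀ / (V·X) = 434 × 2920 / (136.0 × 1670) = 5.580 g BOD₅·(g VSS·d)⁻¹.

F/M ≈ 5.58 d⁻¹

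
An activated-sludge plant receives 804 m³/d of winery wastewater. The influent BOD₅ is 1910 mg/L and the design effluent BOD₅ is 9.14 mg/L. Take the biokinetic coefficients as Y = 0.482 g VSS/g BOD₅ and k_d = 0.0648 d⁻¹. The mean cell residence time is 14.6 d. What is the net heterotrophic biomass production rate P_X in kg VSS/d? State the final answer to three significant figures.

P_X ≈ 379 kg VSS/d

Y_obs = Y / (1 + k_d θ_c) = 0.482 / (1 + 0.0648 × 14.6) = 0.482 / 1.946 = 0.2477.
Mass of BOD₅ removed per day: Q(S₀ − S) = 804 × 1901 g/m³ = 1528 kg/d.
Net biomass production P_X = Y_obs × Q·(S₀ − S) = 0.2477 × 1528 = 378.5 kg VSS/d.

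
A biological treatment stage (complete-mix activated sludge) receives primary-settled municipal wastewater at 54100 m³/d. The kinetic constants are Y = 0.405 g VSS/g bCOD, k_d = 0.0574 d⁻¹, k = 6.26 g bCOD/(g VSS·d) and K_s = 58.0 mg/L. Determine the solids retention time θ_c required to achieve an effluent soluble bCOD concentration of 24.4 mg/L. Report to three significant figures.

At the target effluent, Y k S/(K_s+S) = 0.405×6.26×24.4/82.40 = 0.7507 d⁻¹.
θ_c = 1/(μ − k_d) = 1/(0.7507 − 0.0574) = 1/0.6933 = 1.442 d.

θ_c ≈ 1.44 d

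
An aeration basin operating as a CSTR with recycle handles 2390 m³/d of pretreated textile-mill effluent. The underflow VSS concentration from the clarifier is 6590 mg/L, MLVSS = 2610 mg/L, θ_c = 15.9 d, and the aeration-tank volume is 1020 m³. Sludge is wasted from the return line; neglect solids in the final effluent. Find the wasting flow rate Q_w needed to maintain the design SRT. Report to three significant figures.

Q_w ≈ 25.4 m³/d

θ_c = V·X/(Q_w·X_r) when wasting from the recycle, so Q_w = V·X/(θ_c·X_r) = 1020 × 2610 / (15.9 × 6590) = 25.41 m³/d.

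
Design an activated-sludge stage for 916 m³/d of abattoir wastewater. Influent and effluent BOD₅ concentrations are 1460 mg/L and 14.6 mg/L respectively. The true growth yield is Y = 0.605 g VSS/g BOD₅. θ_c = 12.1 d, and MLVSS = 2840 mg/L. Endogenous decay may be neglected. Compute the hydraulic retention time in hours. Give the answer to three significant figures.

τ ≈ 89.4 h

With k_d = 0 the design equation reduces to V = Y Q (S₀−S) θ_c / X = 0.605 × 916 × (1460 − 14.6) × 12.1 / 2840 = 3413 m³.
τ = V/Q = 3413/916 = 3.726 d, or 89.42 h.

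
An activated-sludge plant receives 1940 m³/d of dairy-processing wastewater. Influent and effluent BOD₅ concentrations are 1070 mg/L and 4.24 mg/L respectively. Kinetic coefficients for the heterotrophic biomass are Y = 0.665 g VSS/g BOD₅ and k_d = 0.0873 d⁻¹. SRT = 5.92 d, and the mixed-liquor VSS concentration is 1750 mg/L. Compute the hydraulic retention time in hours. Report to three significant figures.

Rearranging the biomass balance for a CMAS with decay, V = Y·Q·ΔS·θ_c / [X·(1+k_d θ_c)] = 0.665 × 1940 × (1070 − 4.24) × 5.92 / [1750 × (1 + 0.0873 × 5.92)] = 8.14×10^6 / 2654 = 3066 m³.
HRT = V/Q = 3066 m³ / 1940 m³·d⁻¹ = 1.581 d × 24 = 37.94 h.

τ ≈ 37.9 h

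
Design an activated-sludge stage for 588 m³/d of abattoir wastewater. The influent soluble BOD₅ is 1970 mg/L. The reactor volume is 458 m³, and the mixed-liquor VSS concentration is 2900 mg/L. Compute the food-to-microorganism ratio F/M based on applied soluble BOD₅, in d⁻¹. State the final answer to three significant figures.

F/M ≈ 0.872 d⁻¹

F/M = applied load / biomass = Q·S₀/(V·X) = 588 × 1970 / (458.0 × 2900) = 0.8721 d⁻¹.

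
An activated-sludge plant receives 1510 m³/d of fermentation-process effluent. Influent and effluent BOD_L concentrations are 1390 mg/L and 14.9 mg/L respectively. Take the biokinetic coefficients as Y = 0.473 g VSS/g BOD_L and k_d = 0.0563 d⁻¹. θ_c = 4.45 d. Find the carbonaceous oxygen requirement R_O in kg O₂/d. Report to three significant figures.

R_O ≈ 961 kg O₂/d

Y_obs = Y / (1 + k_d θ_c) = 0.473 / (1 + 0.0563 × 4.45) = 0.473 / 1.251 = 0.3782.
Mass of BOD_L removed per day: Q(S₀ − S) = 1510 × 1375 g/m³ = 2076 kg/d.
P_X = Y_obs·Q·(S₀ − S) = 0.3782 × 2076 = 785.4 kg VSS/d.
Carbonaceous O₂ demand = substrate oxidised − cell-mass equivalent = 2076 − 1.42 × 785.4 = 961.2 kg O₂/d.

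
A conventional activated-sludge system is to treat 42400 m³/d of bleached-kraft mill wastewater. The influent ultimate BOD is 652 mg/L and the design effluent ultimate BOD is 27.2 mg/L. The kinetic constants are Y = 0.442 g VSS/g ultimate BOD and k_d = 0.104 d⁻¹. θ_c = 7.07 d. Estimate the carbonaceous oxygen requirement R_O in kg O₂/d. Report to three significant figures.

The observed yield is Y_obs = Y/(1 + k_d·θ_c) = 0.442 / (1 + 0.104 × 7.07) = 0.442 / 1.735 = 0.2547 g VSS per g ultimate BOD removed.
Substrate removed = Q·(S₀ − S) = 42400 m³/d × (652 − 27.2) g/m³ = 2.65×10^7 g/d = 26492 kg/d.
Biomass synthesised: P_X = Y_obs × 26492 = 6748 kg VSS/d.
R_O = Q·ΔS − 1.42 P_X = 26492 − 9582 = 16910 kg O₂/d.

R_O ≈ 16900 kg O₂/d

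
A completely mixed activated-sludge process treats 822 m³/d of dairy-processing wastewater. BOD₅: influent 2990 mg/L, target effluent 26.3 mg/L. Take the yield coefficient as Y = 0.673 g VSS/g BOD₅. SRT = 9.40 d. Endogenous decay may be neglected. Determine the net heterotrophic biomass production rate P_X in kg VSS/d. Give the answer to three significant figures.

Since k_d ≈ 0, Y_obs = Y = 0.673 g VSS/g BOD₅.
Substrate removed = Q·(S₀ − S) = 822 m³/d × (2990 − 26.3) g/m³ = 2.44×10^6 g/d = 2436 kg/d.
So the net sludge growth is P_X = 0.6730 × 2436 = 1640 kg VSS/d.

P_X ≈ 1640 kg VSS/d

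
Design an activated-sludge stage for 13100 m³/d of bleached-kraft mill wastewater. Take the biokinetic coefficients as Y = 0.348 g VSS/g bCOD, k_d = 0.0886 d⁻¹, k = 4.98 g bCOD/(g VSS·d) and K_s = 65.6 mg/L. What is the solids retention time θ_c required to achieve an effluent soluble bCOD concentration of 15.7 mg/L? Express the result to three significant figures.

θ_c ≈ 4.06 d

At the target effluent, Y k S/(K_s+S) = 0.348×4.98×15.7/81.30 = 0.3347 d⁻¹.
θ_c = 1/(μ − k_d) = 1/(0.3347 − 0.0886) = 1/0.2461 = 4.064 d.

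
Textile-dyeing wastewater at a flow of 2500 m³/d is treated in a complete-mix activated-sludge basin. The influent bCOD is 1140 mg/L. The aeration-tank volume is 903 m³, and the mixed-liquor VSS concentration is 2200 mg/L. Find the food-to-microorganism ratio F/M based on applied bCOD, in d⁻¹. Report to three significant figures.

F/M = Q·S₀ / (V·X) = 2500 × 1140 / (903.0 × 2200) = 1.435 g bCOD·(g VSS·d)⁻¹.

F/M ≈ 1.43 d⁻¹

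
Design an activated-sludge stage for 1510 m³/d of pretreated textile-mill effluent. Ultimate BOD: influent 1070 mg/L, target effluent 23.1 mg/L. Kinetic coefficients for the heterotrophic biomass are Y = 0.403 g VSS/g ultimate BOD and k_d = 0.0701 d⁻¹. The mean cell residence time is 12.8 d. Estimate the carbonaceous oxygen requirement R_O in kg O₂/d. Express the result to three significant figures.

R_O ≈ 1100 kg O₂/d

Y_obs = Y / (1 + k_d θ_c) = 0.403 / (1 + 0.0701 × 12.8) = 0.403 / 1.897 = 0.2124.
Q·(S₀ − S) = 1510 × (1070 − 23.1) × 10⁻³ = 1581 kg/d removed.
Biomass synthesised: P_X = Y_obs × 1581 = 335.8 kg VSS/d.
R_O = Q·ΔS − 1.42 P_X = 1581 − 476.8 = 1104 kg O₂/d.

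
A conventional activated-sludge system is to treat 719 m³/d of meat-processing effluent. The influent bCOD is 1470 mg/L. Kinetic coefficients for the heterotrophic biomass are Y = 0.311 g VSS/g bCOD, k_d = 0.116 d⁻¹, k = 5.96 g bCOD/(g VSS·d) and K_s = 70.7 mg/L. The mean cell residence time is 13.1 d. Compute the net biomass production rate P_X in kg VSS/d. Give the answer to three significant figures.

P_X ≈ 130 kg VSS/d

For a completely mixed reactor with recycle the Lawrence–McCarty relation gives S = K_s·(1 + k_d·θ_c) / [θ_c·(Y·k − k_d) − 1] = 70.7 × (1 + 0.116 × 13.1) / [13.1 × (0.311 × 5.96 − 0.116) − 1] = 178.1 / 21.76 = 8.186 mg/L.
The observed yield is Y_obs = Y/(1 + k_d·θ_c) = 0.311 / (1 + 0.116 × 13.1) = 0.311 / 2.520 = 0.1234 g VSS per g bCOD removed.
ΔS = 1470 − 8.19 = 1462 mg/L, so the substrate removal rate is 719 × 1462/1000 = 1051 kg bCOD/d.
P_X = Y_obs · Q(S₀ − S) = 0.1234 × 1051 = 129.7 kg VSS/d.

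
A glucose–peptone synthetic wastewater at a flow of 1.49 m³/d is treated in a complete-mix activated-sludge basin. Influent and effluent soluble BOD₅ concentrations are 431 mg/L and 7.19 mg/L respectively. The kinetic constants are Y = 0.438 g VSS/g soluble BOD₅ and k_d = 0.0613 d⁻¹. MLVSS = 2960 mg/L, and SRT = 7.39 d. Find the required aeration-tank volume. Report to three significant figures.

Rearranging the biomass balance for a CMAS with decay, V = Y·Q·ΔS·θ_c / [X·(1+k_d θ_c)] = 0.438 × 1.49 × (431 − 7.19) × 7.39 / [2960 × (1 + 0.0613 × 7.39)] = 2.04×10^3 / 4301 = 0.4752 m³.

V ≈ 0.475 m³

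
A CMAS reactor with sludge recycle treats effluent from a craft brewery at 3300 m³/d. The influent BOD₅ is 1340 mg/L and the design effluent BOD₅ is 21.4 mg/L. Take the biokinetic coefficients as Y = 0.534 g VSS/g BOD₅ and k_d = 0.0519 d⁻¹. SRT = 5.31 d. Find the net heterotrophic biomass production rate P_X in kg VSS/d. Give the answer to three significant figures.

Correct the yield for decay: Y_obs = Y/(1 + k_d θ_c) = 0.534 / (1 + 0.0519 × 5.31) = 0.534 / 1.276 = 0.4186.
Substrate removed = Q·(S₀ − S) = 3300 m³/d × (1340 − 21.4) g/m³ = 4.35×10^6 g/d = 4351 kg/d.
Net biomass production P_X = Y_obs × Q·(S₀ − S) = 0.4186 × 4351 = 1822 kg VSS/d.

P_X ≈ 1820 kg VSS/d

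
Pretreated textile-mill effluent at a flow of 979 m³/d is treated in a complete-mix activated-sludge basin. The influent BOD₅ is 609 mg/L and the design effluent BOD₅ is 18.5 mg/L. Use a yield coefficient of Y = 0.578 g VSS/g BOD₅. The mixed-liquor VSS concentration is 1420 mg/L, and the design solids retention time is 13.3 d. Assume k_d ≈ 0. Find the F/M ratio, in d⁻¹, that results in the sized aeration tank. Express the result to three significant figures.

F/M ≈ 0.134 d⁻¹

V·X = Y·Q·ΔS·θ_c gives V = 0.578 × 979 × (609 − 18.5) × 13.3 / 1420 = 3130 m³.
Food-to-microorganism ratio F/M = Q S₀ / (V X) = 979 × 609 / (3130 × 1420) = 0.1342 d⁻¹.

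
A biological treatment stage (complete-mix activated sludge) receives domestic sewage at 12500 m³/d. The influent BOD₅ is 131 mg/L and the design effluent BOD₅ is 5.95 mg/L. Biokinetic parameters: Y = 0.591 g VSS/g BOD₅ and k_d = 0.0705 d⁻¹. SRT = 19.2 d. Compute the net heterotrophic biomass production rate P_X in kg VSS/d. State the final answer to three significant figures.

Observed yield with endogenous decay: Y_obs = Y / (1 + k_d·θ_c) = 0.591 / (1 + 0.0705 × 19.2) = 0.591 / 2.354 = 0.2511 g VSS/g BOD₅.
Substrate removed = Q·(S₀ − S) = 12500 m³/d × (131 − 5.95) g/m³ = 1.56×10^6 g/d = 1563 kg/d.
P_X = Y_obs · Q(S₀ − S) = 0.2511 × 1563 = 392.5 kg VSS/d.

P_X ≈ 393 kg VSS/d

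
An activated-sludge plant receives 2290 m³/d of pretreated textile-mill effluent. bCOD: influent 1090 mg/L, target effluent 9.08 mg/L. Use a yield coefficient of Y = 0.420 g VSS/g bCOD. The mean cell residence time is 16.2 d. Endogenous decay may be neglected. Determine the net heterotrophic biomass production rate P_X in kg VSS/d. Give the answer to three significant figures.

With endogenous decay neglected, the observed yield equals the true yield: Y_obs = Y = 0.420 g VSS/g bCOD.
Mass of bCOD removed per day: Q(S₀ − S) = 2290 × 1081 g/m³ = 2475 kg/d.
So the net sludge growth is P_X = 0.4200 × 2475 = 1040 kg VSS/d.

P_X ≈ 1040 kg VSS/d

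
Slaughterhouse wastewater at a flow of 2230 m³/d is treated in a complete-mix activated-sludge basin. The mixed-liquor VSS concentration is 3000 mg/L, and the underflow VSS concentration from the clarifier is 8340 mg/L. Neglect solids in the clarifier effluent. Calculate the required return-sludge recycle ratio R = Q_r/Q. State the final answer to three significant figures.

R ≈ 0.562

R = Q_r/Q = X/(X_r − X) = 3000 / (8340 − 3000) = 0.5618.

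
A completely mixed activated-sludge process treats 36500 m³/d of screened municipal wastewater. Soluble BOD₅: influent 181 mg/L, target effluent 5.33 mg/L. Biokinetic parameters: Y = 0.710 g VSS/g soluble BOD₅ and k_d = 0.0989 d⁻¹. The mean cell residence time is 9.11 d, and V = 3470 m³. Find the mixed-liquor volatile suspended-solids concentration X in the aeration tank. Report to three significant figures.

Solving the biomass balance for X: X = Y Q (S₀−S) θ_c / [V (1+k_d θ_c)] = 0.710 × 36500 × (181 − 5.33) × 9.11 / [3470 × (1 + 0.0989 × 9.11)] = 6287 mg/L.

X ≈ 6290 mg/L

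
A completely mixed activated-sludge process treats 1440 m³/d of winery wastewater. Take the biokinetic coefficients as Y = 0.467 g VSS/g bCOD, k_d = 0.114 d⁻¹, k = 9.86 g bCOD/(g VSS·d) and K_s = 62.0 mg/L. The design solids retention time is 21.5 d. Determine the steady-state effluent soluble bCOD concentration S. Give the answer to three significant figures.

Effluent substrate depends only on kinetics and SRT: S = K_s(1 + k_d θ_c) / [θ_c(Yk − k_d) − 1] = 62.0 × (1 + 0.114 × 21.5) / [21.5 × (0.467 × 9.86 − 0.114) − 1] = 214.0 / 95.55 = 2.239 mg/L.

S ≈ 2.24 mg/L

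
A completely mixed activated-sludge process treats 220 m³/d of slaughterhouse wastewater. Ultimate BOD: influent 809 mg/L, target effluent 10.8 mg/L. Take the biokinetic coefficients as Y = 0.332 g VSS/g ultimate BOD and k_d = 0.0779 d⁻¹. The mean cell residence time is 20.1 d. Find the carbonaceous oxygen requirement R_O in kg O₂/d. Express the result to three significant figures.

R_O ≈ 143 kg O₂/d

Observed yield with endogenous decay: Y_obs = Y / (1 + k_d·θ_c) = 0.332 / (1 + 0.0779 × 20.1) = 0.332 / 2.566 = 0.1294 g VSS/g ultimate BOD.
ΔS = 809 − 10.8 = 798.2 mg/L, so the substrate removal rate is 220 × 798.2/1000 = 175.6 kg ultimate BOD/d.
Biomass synthesised: P_X = Y_obs × 175.6 = 22.72 kg VSS/d.
R_O = Q·ΔS − 1.42 P_X = 175.6 − 32.27 = 143.3 kg O₂/d.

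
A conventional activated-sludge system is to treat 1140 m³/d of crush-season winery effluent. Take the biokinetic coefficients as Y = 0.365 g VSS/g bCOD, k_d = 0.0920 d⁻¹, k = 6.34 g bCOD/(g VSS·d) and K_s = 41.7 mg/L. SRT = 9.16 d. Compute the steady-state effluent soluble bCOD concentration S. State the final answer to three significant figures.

S ≈ 3.97 mg/L

For a completely mixed reactor with recycle the Lawrence–McCarty relation gives S = K_s·(1 + k_d·θ_c) / [θ_c·(Y·k − k_d) − 1] = 41.7 × (1 + 0.0920 × 9.16) / [9.16 × (0.365 × 6.34 − 0.0920) − 1] = 76.84 / 19.35 = 3.970 mg/L.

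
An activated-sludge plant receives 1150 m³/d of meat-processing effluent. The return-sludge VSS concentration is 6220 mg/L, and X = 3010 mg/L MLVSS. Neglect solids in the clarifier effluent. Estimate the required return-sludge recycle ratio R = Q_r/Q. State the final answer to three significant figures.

R ≈ 0.938

Solids balance on the clarifier gives (1+R)X = R·X_r, so R = X/(X_r − X) = 3010 / (6220 − 3010) = 0.9377.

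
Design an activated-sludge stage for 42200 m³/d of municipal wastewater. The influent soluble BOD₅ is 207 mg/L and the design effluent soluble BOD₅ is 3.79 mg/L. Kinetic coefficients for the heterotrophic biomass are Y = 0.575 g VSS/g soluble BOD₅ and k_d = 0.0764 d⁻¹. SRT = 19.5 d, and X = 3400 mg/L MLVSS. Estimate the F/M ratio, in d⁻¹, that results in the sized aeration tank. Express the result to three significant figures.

Steady-state biomass mass balance: V·X·(1 + k_d·θ_c) = Y·Q·(S₀ − S)·θ_c, so V = 0.575 × 42200 × (207 − 3.79) × 19.5 / [3400 × (1 + 0.0764 × 19.5)] = 9.62×10^7 / 8465 = 11358 m³.
Food-to-microorganism ratio F/M = Q S₀ / (V X) = 42200 × 207 / (11358 × 3400) = 0.2262 d⁻¹.

F/M ≈ 0.226 d⁻¹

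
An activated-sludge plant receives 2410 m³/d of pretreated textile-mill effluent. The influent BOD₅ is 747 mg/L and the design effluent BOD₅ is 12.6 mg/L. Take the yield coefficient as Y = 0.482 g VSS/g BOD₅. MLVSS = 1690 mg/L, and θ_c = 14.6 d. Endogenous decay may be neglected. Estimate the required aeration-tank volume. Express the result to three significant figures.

V ≈ 7370 m³

Biomass mass balance (decay neglected): V·X = Y·Q·(S₀ − S)·θ_c, so V = 0.482 × 2410 × (747 − 12.6) × 14.6 / 1690 = 7370 m³.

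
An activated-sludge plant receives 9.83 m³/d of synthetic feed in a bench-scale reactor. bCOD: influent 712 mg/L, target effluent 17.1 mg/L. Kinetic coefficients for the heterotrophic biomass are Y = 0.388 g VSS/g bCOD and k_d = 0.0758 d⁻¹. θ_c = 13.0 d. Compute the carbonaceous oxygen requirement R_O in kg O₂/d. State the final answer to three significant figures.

Correct the yield for decay: Y_obs = Y/(1 + k_d θ_c) = 0.388 / (1 + 0.0758 × 13.0) = 0.388 / 1.985 = 0.1954.
Substrate removed = Q·(S₀ − S) = 9.83 m³/d × (712 − 17.1) g/m³ = 6.83×10^3 g/d = 6.831 kg/d.
Net sludge production P_X = 0.1954 × 6.831 = 1.335 kg VSS/d.
R_O = Q·ΔS − 1.42 P_X = 6.831 − 1.896 = 4.935 kg O₂/d.

R_O ≈ 4.94 kg O₂/d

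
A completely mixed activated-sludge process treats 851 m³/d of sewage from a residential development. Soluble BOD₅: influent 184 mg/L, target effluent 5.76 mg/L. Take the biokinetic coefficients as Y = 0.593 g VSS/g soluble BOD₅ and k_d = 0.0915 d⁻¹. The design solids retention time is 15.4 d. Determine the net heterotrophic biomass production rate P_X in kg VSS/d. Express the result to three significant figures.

P_X ≈ 37.3 kg VSS/d

Y_obs = Y / (1 + k_d θ_c) = 0.593 / (1 + 0.0915 × 15.4) = 0.593 / 2.409 = 0.2462.
Q·(S₀ − S) = 851 × (184 − 5.76) × 10⁻³ = 151.7 kg/d removed.
P_X = Y_obs · Q(S₀ − S) = 0.2462 × 151.7 = 37.34 kg VSS/d.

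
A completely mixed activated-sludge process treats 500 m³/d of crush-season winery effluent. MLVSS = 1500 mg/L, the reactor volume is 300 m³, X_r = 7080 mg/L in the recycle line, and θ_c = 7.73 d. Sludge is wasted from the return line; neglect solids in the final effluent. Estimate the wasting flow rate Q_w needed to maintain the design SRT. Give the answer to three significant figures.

θ_c = V·X/(Q_w·X_r) when wasting from the recycle, so Q_w = V·X/(θ_c·X_r) = 300.0 × 1500 / (7.73 × 7080) = 8.222 m³/d.

Q_w ≈ 8.22 m³/d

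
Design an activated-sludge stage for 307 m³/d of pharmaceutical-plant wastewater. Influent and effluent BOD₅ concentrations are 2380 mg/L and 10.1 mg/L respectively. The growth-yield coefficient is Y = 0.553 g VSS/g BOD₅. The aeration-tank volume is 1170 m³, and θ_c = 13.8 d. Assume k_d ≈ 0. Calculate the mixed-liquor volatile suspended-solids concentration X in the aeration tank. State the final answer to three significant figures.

X = Y·Q·ΔS·θ_c / V = 0.553 × 307 × (2380 − 10.1) × 13.8 / 1170 = 4746 mg/L.

X ≈ 4750 mg/L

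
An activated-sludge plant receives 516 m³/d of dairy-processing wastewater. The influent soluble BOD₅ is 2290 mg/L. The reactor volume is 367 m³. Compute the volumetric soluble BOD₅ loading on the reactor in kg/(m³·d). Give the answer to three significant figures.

Applied soluble BOD₅ load per unit volume = Q·S₀/V = (516 × 2290/1000)/367.0 = 3.220 kg soluble BOD₅·m⁻³·d⁻¹.

L_v ≈ 3.22 kg soluble BOD₅/(m³·d)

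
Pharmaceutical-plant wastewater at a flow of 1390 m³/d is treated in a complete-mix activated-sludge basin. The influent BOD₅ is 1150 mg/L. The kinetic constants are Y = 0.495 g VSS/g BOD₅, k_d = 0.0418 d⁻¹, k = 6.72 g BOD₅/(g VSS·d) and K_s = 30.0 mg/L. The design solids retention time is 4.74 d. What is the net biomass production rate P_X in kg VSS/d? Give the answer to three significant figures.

P_X ≈ 659 kg VSS/d

Effluent substrate depends only on kinetics and SRT: S = K_s(1 + k_d θ_c) / [θ_c(Yk − k_d) − 1] = 30.0 × (1 + 0.0418 × 4.74) / [4.74 × (0.495 × 6.72 − 0.0418) − 1] = 35.94 / 14.57 = 2.467 mg/L.
Observed yield with endogenous decay: Y_obs = Y / (1 + k_d·θ_c) = 0.495 / (1 + 0.0418 × 4.74) = 0.495 / 1.198 = 0.4131 g VSS/g BOD₅.
Substrate removed = Q·(S₀ − S) = 1390 m³/d × (1150 − 2.47) g/m³ = 1.6×10^6 g/d = 1595 kg/d.
So the net sludge growth is P_X = 0.4131 × 1595 = 659.0 kg VSS/d.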